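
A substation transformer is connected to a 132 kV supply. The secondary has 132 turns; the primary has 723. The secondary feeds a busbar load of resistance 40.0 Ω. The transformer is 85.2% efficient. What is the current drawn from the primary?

I_p ≈ 129 A

V_s = 132000 × 132/723 = 24100 V.
I_s = V_s/R = 24100/40.0 = 602.49 A.
P_out = V_s I_s = 24100 × 602.49 = 1.4520×10^7 W.
P_in = P_out/η = 1.4520×10^7/0.852 = 1.7042×10^7 W.
I_p = P_in/V_p = 1.7042×10^7/132000 = 129 A.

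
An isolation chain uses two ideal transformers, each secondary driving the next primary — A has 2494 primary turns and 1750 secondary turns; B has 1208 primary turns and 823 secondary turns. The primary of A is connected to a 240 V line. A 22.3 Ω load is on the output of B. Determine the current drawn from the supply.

Secondary of A: V = 240.00 × 1750/2494 = 168.40 V.
Secondary of B: V = 168.40 × 823/1208 = 114.73 V.
I_load = 114.73/22.3 = 5.1449 A, so P_out = 114.73 × 5.1449 = 590.29 W.
All ideal ⇒ P_in = P_out, so I_supply = 590.29/240 = 2.46 A.

I_supply ≈ 2.46 A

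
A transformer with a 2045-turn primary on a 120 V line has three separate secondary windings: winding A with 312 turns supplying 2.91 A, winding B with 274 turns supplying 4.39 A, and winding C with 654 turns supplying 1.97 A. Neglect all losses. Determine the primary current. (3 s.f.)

V_A = 120 × 312/2045 = 18.308 V; V_B = 120 × 274/2045 = 16.078 V; V_C = 120 × 654/2045 = 38.377 V.
P_out = V_A I_A + V_B I_B + V_C I_C = 18.308×2.91 + 16.078×4.39 + 38.377×1.97 = 53.276 + 70.583 + 75.602 = 199.46 W.
Ideal ⇒ P_in = P_out, so I_p = P_out/V_p = 199.46/120 = 1.66 A.

I_p ≈ 1.66 A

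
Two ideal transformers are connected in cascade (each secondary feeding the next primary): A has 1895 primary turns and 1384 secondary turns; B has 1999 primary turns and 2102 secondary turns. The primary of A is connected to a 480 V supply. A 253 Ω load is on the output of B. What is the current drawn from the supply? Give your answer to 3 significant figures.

I_supply ≈ 1.12 A

After A: V = 480.00 × 1384/1895 = 350.56 V.
After B: V = 350.56 × 2102/1999 = 368.63 V.
I_load = 368.63/253 = 1.4570 A, so P_out = 368.63 × 1.4570 = 537.10 W.
All ideal ⇒ P_in = P_out, so I_supply = 537.10/480 = 1.12 A.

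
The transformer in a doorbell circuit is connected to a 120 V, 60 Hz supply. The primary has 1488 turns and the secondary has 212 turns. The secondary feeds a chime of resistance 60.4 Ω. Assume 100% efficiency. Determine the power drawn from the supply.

P ≈ 4.84 W

V_s = V_p × N_s/N_p = 120 × 212/1488 = 17.097 V.
I_s = V_s/R = 17.097/60.4 = 0.28306 A.
I_p = I_s × N_s/N_p = 0.28306 × 212/1488 = 0.040328 A.
P = V_p I_p = 120 × 0.040328 = 4.84 W.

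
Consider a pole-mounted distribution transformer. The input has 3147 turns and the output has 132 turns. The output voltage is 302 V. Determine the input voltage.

V_in/V_out = N_in/N_out, so V_in = 302 × 3147/132 = 7200 V.

V_in ≈ 7200 V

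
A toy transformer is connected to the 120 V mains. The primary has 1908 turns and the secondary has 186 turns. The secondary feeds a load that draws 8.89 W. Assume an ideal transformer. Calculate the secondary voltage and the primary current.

V_s ≈ 11.7 V, I_p ≈ 0.0741 A

V_s = V_p × N_s/N_p = 120 × 186/1908 = 11.698 V.
I_s = P/V_s = 8.89/11.698 = 0.75995 A.
I_p = I_s × N_s/N_p = 0.75995 × 186/1908 = 0.0741 A.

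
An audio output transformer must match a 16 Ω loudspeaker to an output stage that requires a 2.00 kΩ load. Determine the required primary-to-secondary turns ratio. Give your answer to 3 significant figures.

N_p/N_s ≈ 11.2

Z_p/Z_s = (N_p/N_s)², so N_p/N_s = √(2000/16) = √125 = 11.2.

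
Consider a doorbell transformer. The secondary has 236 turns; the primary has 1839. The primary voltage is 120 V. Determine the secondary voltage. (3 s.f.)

V_s ≈ 15.4 V

V_s/V_p = N_s/N_p, so V_s = 120 × 236/1839 = 15.4 V.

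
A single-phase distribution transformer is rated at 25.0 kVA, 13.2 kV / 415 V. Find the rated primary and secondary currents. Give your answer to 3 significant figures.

I_p = S/V_p = 25000/13200 = 1.89 A.
I_s = S/V_s = 25000/415 = 60.2 A.

I_p ≈ 1.89 A, I_s ≈ 60.2 A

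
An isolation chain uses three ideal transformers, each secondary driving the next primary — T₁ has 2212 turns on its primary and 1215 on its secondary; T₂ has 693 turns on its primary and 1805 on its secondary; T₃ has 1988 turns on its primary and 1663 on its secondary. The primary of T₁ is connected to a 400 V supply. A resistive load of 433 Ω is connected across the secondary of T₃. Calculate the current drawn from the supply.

Secondary of T₁: V = 400.00 × 1215/2212 = 219.71 V.
Secondary of T₂: V = 219.71 × 1805/693 = 572.26 V.
Secondary of T₃: V = 572.26 × 1663/1988 = 478.71 V.
I_load = 478.71/433 = 1.1056 A, so P_out = 478.71 × 1.1056 = 529.24 W.
All ideal ⇒ P_in = P_out, so I_supply = 529.24/400 = 1.32 A.

I_supply ≈ 1.32 A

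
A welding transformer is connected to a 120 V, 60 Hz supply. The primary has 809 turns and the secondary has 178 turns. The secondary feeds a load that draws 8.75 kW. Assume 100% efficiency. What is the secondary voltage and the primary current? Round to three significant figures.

V_s ≈ 26.4 V, I_p ≈ 72.9 A

V_s = V_p × N_s/N_p = 120 × 178/809 = 26.403 V.
I_s = P/V_s = 8750/26.403 = 331.40 A.
I_p = I_s × N_s/N_p = 331.40 × 178/809 = 72.9 A.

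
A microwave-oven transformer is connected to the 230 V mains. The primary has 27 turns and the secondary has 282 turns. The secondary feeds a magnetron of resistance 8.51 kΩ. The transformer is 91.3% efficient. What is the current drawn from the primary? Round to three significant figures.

V_s = 230 × 282/27 = 2402.2 V.
I_s = V_s/R = 2402.2/8510 = 0.28228 A.
P_out = V_s I_s = 2402.2 × 0.28228 = 678.10 W.
P_in = P_out/η = 678.10/0.913 = 742.72 W.
I_p = P_in/V_p = 742.72/230 = 3.23 A.

I_p ≈ 3.23 A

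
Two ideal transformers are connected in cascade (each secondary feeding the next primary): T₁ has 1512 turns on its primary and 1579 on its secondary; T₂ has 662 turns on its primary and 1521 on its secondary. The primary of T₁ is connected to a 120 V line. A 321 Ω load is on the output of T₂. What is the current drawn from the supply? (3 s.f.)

After T₁: V = 120.00 × 1579/1512 = 125.32 V.
After T₂: V = 125.32 × 1521/662 = 287.93 V.
I_load = 287.93/321 = 0.89697 A, so P_out = 287.93 × 0.89697 = 258.26 W.
All ideal ⇒ P_in = P_out, so I_supply = 258.26/120 = 2.15 A.

I_supply ≈ 2.15 A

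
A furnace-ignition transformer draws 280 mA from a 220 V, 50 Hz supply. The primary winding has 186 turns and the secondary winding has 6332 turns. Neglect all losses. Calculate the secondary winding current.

I_s ≈ 0.00822 A

I_s/I_p = N_p/N_s, so I_s = 0.280 × 186/6332 = 0.00822 A.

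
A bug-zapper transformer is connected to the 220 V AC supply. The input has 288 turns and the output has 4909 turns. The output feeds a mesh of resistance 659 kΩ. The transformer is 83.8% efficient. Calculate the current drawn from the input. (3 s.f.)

V_out = 220 × 4909/288 = 3749.9 V.
I_out = V_out/R = 3749.9/659000 = 0.0056903 A.
P_out = V_out I_out = 3749.9 × 0.0056903 = 21.338 W.
P_in = P_out/η = 21.338/0.838 = 25.463 W.
I_in = P_in/V_in = 25.463/220 = 0.116 A.

I_in ≈ 0.116 A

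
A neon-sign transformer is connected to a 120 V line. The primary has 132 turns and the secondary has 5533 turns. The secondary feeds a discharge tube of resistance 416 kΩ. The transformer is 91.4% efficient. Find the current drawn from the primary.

V_s = 120 × 5533/132 = 5030.0 V.
I_s = V_s/R = 5030.0/416000 = 0.012091 A.
P_out = V_s I_s = 5030.0 × 0.012091 = 60.819 W.
P_in = P_out/η = 60.819/0.914 = 66.542 W.
I_p = P_in/V_p = 66.542/120 = 0.555 A.

I_p ≈ 0.555 A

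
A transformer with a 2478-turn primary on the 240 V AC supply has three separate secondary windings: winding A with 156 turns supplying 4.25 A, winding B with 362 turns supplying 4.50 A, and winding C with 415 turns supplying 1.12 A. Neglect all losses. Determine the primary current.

I_p ≈ 1.11 A

V_A = 240 × 156/2478 = 15.109 V; V_B = 240 × 362/2478 = 35.061 V; V_C = 240 × 415/2478 = 40.194 V.
P_out = V_A I_A + V_B I_B + V_C I_C = 15.109×4.25 + 35.061×4.50 + 40.194×1.12 = 64.213 + 157.77 + 45.017 = 267.00 W.
Ideal ⇒ P_in = P_out, so I_p = P_out/V_p = 267.00/240 = 1.11 A.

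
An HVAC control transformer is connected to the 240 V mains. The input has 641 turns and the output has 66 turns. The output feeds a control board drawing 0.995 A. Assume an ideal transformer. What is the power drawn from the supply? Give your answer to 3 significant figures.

I_in = I_out × N_out/N_in = 0.995 × 66/641 = 0.10245 A.
P = V_in I_in = 240 × 0.10245 = 24.6 W.

P ≈ 24.6 W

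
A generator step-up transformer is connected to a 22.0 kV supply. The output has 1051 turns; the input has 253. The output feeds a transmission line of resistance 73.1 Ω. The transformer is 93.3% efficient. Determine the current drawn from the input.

I_in ≈ 5570 A

V_out = 22000 × 1051/253 = 91391 V.
I_out = V_out/R = 91391/73.1 = 1250.2 A.
P_out = V_out I_out = 91391 × 1250.2 = 1.1426×10^8 W.
P_in = P_out/η = 1.1426×10^8/0.933 = 1.2246×10^8 W.
I_in = P_in/V_in = 1.2246×10^8/22000 = 5570 A.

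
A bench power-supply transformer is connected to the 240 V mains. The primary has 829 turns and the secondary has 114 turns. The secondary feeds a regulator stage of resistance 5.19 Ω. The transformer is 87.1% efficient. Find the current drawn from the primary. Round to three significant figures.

V_s = 240 × 114/829 = 33.004 V.
I_s = V_s/R = 33.004/5.19 = 6.3591 A.
P_out = V_s I_s = 33.004 × 6.3591 = 209.87 W.
P_in = P_out/η = 209.87/0.871 = 240.96 W.
I_p = P_in/V_p = 240.96/240 = 1.00 A.

I_p ≈ 1.00 A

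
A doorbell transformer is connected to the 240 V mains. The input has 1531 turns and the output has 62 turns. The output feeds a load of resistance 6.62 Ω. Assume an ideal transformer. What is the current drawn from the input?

V_out = V_in × N_out/N_in = 240 × 62/1531 = 9.7191 V.
I_out = V_out/R = 9.7191/6.62 = 1.4681 A.
For an ideal transformer I_in N_in = I_out N_out, so I_in = 1.4681 × 62/1531 = 0.0595 A.

I_in ≈ 0.0595 A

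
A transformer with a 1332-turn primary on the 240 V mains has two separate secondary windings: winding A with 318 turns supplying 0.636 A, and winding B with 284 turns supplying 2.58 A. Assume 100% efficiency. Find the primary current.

I_p ≈ 0.702 A

V_A = 240 × 318/1332 = 57.297 V; V_B = 240 × 284/1332 = 51.171 V.
P_out = V_A I_A + V_B I_B = 57.297×0.636 + 51.171×2.58 = 36.441 + 132.02 = 168.46 W.
Ideal ⇒ P_in = P_out, so I_p = P_out/V_p = 168.46/240 = 0.702 A.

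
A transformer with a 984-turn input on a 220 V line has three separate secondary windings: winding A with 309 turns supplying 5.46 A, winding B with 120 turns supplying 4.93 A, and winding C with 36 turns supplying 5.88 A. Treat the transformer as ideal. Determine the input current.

V_A = 220 × 309/984 = 69.085 V; V_B = 220 × 120/984 = 26.829 V; V_C = 220 × 36/984 = 8.0488 V.
P_out = V_A I_A + V_B I_B + V_C I_C = 69.085×5.46 + 26.829×4.93 + 8.0488×5.88 = 377.21 + 132.27 + 47.327 = 556.80 W.
Ideal ⇒ P_in = P_out, so I_in = P_out/V_in = 556.80/220 = 2.53 A.

I_in ≈ 2.53 A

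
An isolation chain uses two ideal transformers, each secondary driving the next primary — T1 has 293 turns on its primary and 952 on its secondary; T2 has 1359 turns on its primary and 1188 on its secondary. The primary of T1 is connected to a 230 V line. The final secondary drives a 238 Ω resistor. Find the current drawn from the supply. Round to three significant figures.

After T1: V = 230.00 × 952/293 = 747.30 V.
After T2: V = 747.30 × 1188/1359 = 653.27 V.
I_load = 653.27/238 = 2.7448 A, so P_out = 653.27 × 2.7448 = 1793.1 W.
All ideal ⇒ P_in = P_out, so I_supply = 1793.1/230 = 7.80 A.

I_supply ≈ 7.80 A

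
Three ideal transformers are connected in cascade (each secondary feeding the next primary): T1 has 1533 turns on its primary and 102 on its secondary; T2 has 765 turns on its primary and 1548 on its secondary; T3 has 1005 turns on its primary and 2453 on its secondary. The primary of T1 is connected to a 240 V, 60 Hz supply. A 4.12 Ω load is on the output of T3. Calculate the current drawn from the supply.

After T1: V = 240.00 × 102/1533 = 15.969 V.
After T2: V = 15.969 × 1548/765 = 32.313 V.
After T3: V = 32.313 × 2453/1005 = 78.870 V.
I_load = 78.870/4.12 = 19.143 A, so P_out = 78.870 × 19.143 = 1509.8 W.
All ideal ⇒ P_in = P_out, so I_supply = 1509.8/240 = 6.29 A.

I_supply ≈ 6.29 A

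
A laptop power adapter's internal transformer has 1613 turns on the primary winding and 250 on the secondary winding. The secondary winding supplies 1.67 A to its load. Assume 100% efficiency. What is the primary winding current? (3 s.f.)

I_p ≈ 0.259 A

For an ideal transformer I_p/I_s = N_s/N_p, so I_p = 1.67 × 250/1613 = 0.259 A.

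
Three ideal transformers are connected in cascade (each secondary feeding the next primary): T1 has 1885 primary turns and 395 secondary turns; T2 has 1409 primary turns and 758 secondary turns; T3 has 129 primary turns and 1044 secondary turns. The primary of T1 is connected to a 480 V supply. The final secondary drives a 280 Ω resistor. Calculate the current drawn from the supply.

Secondary of T1: V = 480.00 × 395/1885 = 100.58 V.
Secondary of T2: V = 100.58 × 758/1409 = 54.111 V.
Secondary of T3: V = 54.111 × 1044/129 = 437.92 V.
I_load = 437.92/280 = 1.5640 A, so P_out = 437.92 × 1.5640 = 684.91 W.
All ideal ⇒ P_in = P_out, so I_supply = 684.91/480 = 1.43 A.

I_supply ≈ 1.43 A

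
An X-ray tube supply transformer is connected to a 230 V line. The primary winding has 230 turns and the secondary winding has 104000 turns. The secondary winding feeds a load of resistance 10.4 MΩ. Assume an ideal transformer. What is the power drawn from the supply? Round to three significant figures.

P ≈ 1040 W

V_s = V_p × N_s/N_p = 230 × 104000/230 = 104000 V.
I_s = V_s/R = 104000/(1.04×10^7) = 0.010000 A.
I_p = I_s × N_s/N_p = 0.010000 × 104000/230 = 4.5217 A.
P = V_p I_p = 230 × 4.5217 = 1040 W.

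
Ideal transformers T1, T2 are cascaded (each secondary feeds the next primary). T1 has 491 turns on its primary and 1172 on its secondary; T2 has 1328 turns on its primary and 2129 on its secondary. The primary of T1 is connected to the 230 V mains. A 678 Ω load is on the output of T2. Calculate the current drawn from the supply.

I_supply ≈ 4.97 A

Secondary of T1: V = 230.00 × 1172/491 = 549.00 V.
Secondary of T2: V = 549.00 × 2129/1328 = 880.14 V.
I_load = 880.14/678 = 1.2981 A, so P_out = 880.14 × 1.2981 = 1142.5 W.
All ideal ⇒ P_in = P_out, so I_supply = 1142.5/230 = 4.97 A.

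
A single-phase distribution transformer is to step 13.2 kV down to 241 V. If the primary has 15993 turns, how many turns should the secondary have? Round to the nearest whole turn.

N_s = 292 turns

N_s/N_p = V_s/V_p, so N_s = 15993 × 241/13200 = 292.0 ≈ 292 turns.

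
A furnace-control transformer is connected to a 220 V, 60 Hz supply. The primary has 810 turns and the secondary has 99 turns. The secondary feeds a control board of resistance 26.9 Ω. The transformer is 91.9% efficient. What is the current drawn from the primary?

I_p ≈ 0.133 A

V_s = 220 × 99/810 = 26.889 V.
I_s = V_s/R = 26.889/26.9 = 0.99959 A.
P_out = V_s I_s = 26.889 × 0.99959 = 26.878 W.
P_in = P_out/η = 26.878/0.919 = 29.247 W.
I_p = P_in/V_p = 29.247/220 = 0.133 A.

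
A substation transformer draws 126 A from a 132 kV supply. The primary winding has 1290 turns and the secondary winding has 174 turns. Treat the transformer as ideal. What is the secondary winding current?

I_s ≈ 934 A

I_s/I_p = N_p/N_s, so I_s = 126 × 1290/174 = 934 A.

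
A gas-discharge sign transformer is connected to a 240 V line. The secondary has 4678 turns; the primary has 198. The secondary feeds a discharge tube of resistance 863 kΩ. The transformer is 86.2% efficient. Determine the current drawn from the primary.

I_p ≈ 0.180 A

V_s = 240 × 4678/198 = 5670.3 V.
I_s = V_s/R = 5670.3/863000 = 0.0065705 A.
P_out = V_s I_s = 5670.3 × 0.0065705 = 37.256 W.
P_in = P_out/η = 37.256/0.862 = 43.221 W.
I_p = P_in/V_p = 43.221/240 = 0.180 A.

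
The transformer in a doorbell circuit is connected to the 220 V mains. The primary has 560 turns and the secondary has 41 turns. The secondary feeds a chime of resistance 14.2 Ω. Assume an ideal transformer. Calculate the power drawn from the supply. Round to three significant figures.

V_s = V_p × N_s/N_p = 220 × 41/560 = 16.107 V.
I_s = V_s/R = 16.107/14.2 = 1.1343 A.
I_p = I_s × N_s/N_p = 1.1343 × 41/560 = 0.083047 A.
P = V_p I_p = 220 × 0.083047 = 18.3 W.

P ≈ 18.3 W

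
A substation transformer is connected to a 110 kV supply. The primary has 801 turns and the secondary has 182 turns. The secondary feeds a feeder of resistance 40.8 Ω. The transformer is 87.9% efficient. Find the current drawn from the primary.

I_p ≈ 158 A

V_s = 110000 × 182/801 = 24994 V.
I_s = V_s/R = 24994/40.8 = 612.59 A.
P_out = V_s I_s = 24994 × 612.59 = 1.5311×10^7 W.
P_in = P_out/η = 1.5311×10^7/0.879 = 1.7419×10^7 W.
I_p = P_in/V_p = 1.7419×10^7/110000 = 158 A.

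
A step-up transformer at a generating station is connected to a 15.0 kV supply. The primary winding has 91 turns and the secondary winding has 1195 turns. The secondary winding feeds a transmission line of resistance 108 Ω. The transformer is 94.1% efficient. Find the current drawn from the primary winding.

V_s = 15000 × 1195/91 = 196980 V.
I_s = V_s/R = 196980/108 = 1823.9 A.
P_out = V_s I_s = 196980 × 1823.9 = 3.5926×10^8 W.
P_in = P_out/η = 3.5926×10^8/0.941 = 3.8179×10^8 W.
I_p = P_in/V_p = 3.8179×10^8/15000 = 25500 A.

I_p ≈ 25500 A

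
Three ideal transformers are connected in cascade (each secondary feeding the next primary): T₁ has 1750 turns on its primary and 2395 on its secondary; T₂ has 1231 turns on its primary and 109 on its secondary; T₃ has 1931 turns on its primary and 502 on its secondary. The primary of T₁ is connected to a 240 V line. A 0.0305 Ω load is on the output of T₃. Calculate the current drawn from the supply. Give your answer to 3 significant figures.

After T₁: V = 240.00 × 2395/1750 = 328.46 V.
After T₂: V = 328.46 × 109/1231 = 29.084 V.
After T₃: V = 29.084 × 502/1931 = 7.5608 V.
I_load = 7.5608/0.0305 = 247.90 A, so P_out = 7.5608 × 247.90 = 1874.3 W.
All ideal ⇒ P_in = P_out, so I_supply = 1874.3/240 = 7.81 A.

I_supply ≈ 7.81 A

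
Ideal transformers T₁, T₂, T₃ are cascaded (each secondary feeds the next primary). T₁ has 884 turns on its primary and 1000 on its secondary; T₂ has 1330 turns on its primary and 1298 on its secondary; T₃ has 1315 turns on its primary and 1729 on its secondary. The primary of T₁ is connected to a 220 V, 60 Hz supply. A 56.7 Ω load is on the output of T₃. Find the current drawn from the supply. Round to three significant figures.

I_supply ≈ 8.18 A

Secondary of T₁: V = 220.00 × 1000/884 = 248.87 V.
Secondary of T₂: V = 248.87 × 1298/1330 = 242.88 V.
Secondary of T₃: V = 242.88 × 1729/1315 = 319.35 V.
I_load = 319.35/56.7 = 5.6322 A, so P_out = 319.35 × 5.6322 = 1798.6 W.
All ideal ⇒ P_in = P_out, so I_supply = 1798.6/220 = 8.18 A.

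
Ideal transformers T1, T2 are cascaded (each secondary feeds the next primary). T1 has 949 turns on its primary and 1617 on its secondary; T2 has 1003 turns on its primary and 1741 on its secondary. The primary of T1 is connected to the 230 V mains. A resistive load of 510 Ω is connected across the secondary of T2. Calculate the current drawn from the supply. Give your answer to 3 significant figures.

I_supply ≈ 3.94 A

After T1: V = 230.00 × 1617/949 = 391.90 V.
After T2: V = 391.90 × 1741/1003 = 680.25 V.
I_load = 680.25/510 = 1.3338 A, so P_out = 680.25 × 1.3338 = 907.34 W.
All ideal ⇒ P_in = P_out, so I_supply = 907.34/230 = 3.94 A.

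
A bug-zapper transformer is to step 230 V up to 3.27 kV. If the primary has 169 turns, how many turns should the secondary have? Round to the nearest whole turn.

N_s/N_p = V_s/V_p, so N_s = 169 × 3270/230 = 2402.7 ≈ 2403 turns.

N_s = 2403 turns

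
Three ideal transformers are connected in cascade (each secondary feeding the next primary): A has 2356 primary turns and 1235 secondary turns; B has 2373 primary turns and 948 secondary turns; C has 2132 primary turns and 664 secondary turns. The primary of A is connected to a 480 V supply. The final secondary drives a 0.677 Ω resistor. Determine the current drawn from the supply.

I_supply ≈ 3.02 A

After A: V = 480.00 × 1235/2356 = 251.61 V.
After B: V = 251.61 × 948/2373 = 100.52 V.
After C: V = 100.52 × 664/2132 = 31.306 V.
I_load = 31.306/0.677 = 46.242 A, so P_out = 31.306 × 46.242 = 1447.6 W.
All ideal ⇒ P_in = P_out, so I_supply = 1447.6/480 = 3.02 A.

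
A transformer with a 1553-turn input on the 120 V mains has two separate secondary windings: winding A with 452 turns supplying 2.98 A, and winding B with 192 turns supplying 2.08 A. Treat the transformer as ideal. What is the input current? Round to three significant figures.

V_A = 120 × 452/1553 = 34.926 V; V_B = 120 × 192/1553 = 14.836 V.
P_out = V_A I_A + V_B I_B = 34.926×2.98 + 14.836×2.08 = 104.08 + 30.858 = 134.94 W.
Ideal ⇒ P_in = P_out, so I_in = P_out/V_in = 134.94/120 = 1.12 A.

I_in ≈ 1.12 A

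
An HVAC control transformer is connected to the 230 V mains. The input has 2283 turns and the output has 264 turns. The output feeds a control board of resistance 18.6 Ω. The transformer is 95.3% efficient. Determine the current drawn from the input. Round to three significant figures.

V_out = 230 × 264/2283 = 26.597 V.
I_out = V_out/R = 26.597/18.6 = 1.4299 A.
P_out = V_out I_out = 26.597 × 1.4299 = 38.031 W.
P_in = P_out/η = 38.031/0.953 = 39.907 W.
I_in = P_in/V_in = 39.907/230 = 0.174 A.

I_in ≈ 0.174 A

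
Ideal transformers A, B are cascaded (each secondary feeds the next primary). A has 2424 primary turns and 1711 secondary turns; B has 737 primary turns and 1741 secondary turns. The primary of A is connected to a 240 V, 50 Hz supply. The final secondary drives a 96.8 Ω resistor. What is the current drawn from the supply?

Secondary of A: V = 240.00 × 1711/2424 = 169.41 V.
Secondary of B: V = 169.41 × 1741/737 = 400.18 V.
I_load = 400.18/96.8 = 4.1341 A, so P_out = 400.18 × 4.1341 = 1654.4 W.
All ideal ⇒ P_in = P_out, so I_supply = 1654.4/240 = 6.89 A.

I_supply ≈ 6.89 A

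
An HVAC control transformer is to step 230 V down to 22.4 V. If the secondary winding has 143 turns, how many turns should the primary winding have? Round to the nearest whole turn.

N_p = 1468 turns

N_p/N_s = V_p/V_s, so N_p = 143 × 230/22.4 = 1468.3 ≈ 1468 turns.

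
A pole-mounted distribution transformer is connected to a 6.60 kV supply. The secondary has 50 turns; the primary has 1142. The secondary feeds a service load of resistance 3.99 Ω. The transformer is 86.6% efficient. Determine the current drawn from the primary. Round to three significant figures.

I_p ≈ 3.66 A

V_s = 6600 × 50/1142 = 288.97 V.
I_s = V_s/R = 288.97/3.99 = 72.423 A.
P_out = V_s I_s = 288.97 × 72.423 = 20928 W.
P_in = P_out/η = 20928/0.866 = 24166 W.
I_p = P_in/V_p = 24166/6600 = 3.66 A.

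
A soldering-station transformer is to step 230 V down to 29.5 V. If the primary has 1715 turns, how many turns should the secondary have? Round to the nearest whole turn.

N_s = 220 turns

N_s/N_p = V_s/V_p, so N_s = 1715 × 29.5/230 = 220.0 ≈ 220 turns.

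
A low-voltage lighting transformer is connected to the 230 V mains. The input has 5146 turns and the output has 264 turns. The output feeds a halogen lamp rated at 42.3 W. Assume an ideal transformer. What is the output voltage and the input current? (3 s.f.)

V_out = V_in × N_out/N_in = 230 × 264/5146 = 11.799 V.
I_out = P/V_out = 42.3/11.799 = 3.5849 A.
I_in = I_out × N_out/N_in = 3.5849 × 264/5146 = 0.184 A.

V_out ≈ 11.8 V, I_in ≈ 0.184 A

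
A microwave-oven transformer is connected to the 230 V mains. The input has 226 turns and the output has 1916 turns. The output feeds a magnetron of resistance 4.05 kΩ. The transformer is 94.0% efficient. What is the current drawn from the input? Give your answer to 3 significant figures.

I_in ≈ 4.34 A

V_out = 230 × 1916/226 = 1949.9 V.
I_out = V_out/R = 1949.9/4050 = 0.48146 A.
P_out = V_out I_out = 1949.9 × 0.48146 = 938.80 W.
P_in = P_out/η = 938.80/0.940 = 998.73 W.
I_in = P_in/V_in = 998.73/230 = 4.34 A.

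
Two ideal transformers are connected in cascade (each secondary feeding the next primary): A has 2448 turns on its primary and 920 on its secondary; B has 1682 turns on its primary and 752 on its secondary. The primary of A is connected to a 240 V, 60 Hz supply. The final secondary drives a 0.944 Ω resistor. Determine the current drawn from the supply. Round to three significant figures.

Secondary of A: V = 240.00 × 920/2448 = 90.196 V.
Secondary of B: V = 90.196 × 752/1682 = 40.325 V.
I_load = 40.325/0.944 = 42.718 A, so P_out = 40.325 × 42.718 = 1722.6 W.
All ideal ⇒ P_in = P_out, so I_supply = 1722.6/240 = 7.18 A.

I_supply ≈ 7.18 A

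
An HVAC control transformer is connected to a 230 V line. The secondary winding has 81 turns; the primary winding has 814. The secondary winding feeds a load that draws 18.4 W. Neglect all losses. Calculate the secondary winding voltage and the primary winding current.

V_s ≈ 22.9 V, I_p ≈ 0.0800 A

V_s = V_p × N_s/N_p = 230 × 81/814 = 22.887 V.
I_s = P/V_s = 18.4/22.887 = 0.80395 A.
I_p = I_s × N_s/N_p = 0.80395 × 81/814 = 0.0800 A.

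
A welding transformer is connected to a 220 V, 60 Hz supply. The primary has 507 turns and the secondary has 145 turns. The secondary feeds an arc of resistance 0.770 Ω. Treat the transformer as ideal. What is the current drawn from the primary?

V_s = V_p × N_s/N_p = 220 × 145/507 = 62.919 V.
I_s = V_s/R = 62.919/0.770 = 81.713 A.
For an ideal transformer I_p N_p = I_s N_s, so I_p = 81.713 × 145/507 = 23.4 A.

I_p ≈ 23.4 A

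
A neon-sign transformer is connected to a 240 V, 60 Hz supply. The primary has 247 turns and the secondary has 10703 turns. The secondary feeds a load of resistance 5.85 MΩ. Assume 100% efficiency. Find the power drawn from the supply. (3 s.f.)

V_s = V_p × N_s/N_p = 240 × 10703/247 = 10400 V.
I_s = V_s/R = 10400/(5.85×10^6) = 0.0017777 A.
I_p = I_s × N_s/N_p = 0.0017777 × 10703/247 = 0.077032 A.
P = V_p I_p = 240 × 0.077032 = 18.5 W.

P ≈ 18.5 W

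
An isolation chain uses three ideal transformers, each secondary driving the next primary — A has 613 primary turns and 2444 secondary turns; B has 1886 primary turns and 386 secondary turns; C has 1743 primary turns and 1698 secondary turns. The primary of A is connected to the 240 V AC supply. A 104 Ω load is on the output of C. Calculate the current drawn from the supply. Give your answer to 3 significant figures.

After A: V = 240.00 × 2444/613 = 956.87 V.
After B: V = 956.87 × 386/1886 = 195.84 V.
After C: V = 195.84 × 1698/1743 = 190.78 V.
I_load = 190.78/104 = 1.8344 A, so P_out = 190.78 × 1.8344 = 349.98 W.
All ideal ⇒ P_in = P_out, so I_supply = 349.98/240 = 1.46 A.

I_supply ≈ 1.46 A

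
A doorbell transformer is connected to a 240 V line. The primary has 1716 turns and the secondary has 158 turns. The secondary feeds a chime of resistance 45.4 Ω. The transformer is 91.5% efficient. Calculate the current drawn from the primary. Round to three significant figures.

V_s = 240 × 158/1716 = 22.098 V.
I_s = V_s/R = 22.098/45.4 = 0.48674 A.
P_out = V_s I_s = 22.098 × 0.48674 = 10.756 W.
P_in = P_out/η = 10.756/0.915 = 11.755 W.
I_p = P_in/V_p = 11.755/240 = 0.0490 A.

I_p ≈ 0.0490 A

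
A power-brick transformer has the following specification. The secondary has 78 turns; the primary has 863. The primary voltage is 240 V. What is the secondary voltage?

V_s/V_p = N_s/N_p, so V_s = 240 × 78/863 = 21.7 V.

V_s ≈ 21.7 V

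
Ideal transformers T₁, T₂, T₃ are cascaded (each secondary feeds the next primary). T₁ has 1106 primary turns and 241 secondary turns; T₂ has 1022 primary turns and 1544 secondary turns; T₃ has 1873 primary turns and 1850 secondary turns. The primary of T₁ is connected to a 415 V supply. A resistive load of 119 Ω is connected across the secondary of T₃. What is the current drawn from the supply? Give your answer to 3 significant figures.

Secondary of T₁: V = 415.00 × 241/1106 = 90.429 V.
Secondary of T₂: V = 90.429 × 1544/1022 = 136.62 V.
Secondary of T₃: V = 136.62 × 1850/1873 = 134.94 V.
I_load = 134.94/119 = 1.1339 A, so P_out = 134.94 × 1.1339 = 153.01 W.
All ideal ⇒ P_in = P_out, so I_supply = 153.01/415 = 0.369 A.

I_supply ≈ 0.369 A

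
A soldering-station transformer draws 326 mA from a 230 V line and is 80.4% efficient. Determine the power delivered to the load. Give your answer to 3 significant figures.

P_in = V_p I_p = 230 × 0.326 = 74.980 W.
P_out = η P_in = 0.804 × 74.980 = 60.3 W.

P_out ≈ 60.3 W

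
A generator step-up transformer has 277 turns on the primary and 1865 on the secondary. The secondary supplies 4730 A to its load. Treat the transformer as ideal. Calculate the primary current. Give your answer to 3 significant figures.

I_p ≈ 31800 A

For an ideal transformer I_p/I_s = N_s/N_p, so I_p = 4730 × 1865/277 = 31800 A.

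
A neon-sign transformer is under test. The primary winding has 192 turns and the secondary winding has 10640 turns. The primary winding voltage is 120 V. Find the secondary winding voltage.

V_s ≈ 6650 V

V_s/V_p = N_s/N_p, so V_s = 120 × 10640/192 = 6650 V.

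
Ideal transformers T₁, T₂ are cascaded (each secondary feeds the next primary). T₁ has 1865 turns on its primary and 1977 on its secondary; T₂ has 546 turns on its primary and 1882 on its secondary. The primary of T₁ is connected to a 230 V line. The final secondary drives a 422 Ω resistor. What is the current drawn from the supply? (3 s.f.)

Secondary of T₁: V = 230.00 × 1977/1865 = 243.81 V.
Secondary of T₂: V = 243.81 × 1882/546 = 840.39 V.
I_load = 840.39/422 = 1.9915 A, so P_out = 840.39 × 1.9915 = 1673.6 W.
All ideal ⇒ P_in = P_out, so I_supply = 1673.6/230 = 7.28 A.

I_supply ≈ 7.28 A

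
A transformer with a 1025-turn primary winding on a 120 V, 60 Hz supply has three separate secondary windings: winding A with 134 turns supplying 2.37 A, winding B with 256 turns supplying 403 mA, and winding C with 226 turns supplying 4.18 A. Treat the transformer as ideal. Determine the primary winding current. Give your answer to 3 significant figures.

I_p ≈ 1.33 A

V_A = 120 × 134/1025 = 15.688 V; V_B = 120 × 256/1025 = 29.971 V; V_C = 120 × 226/1025 = 26.459 V.
P_out = V_A I_A + V_B I_B + V_C I_C = 15.688×2.37 + 29.971×0.403 + 26.459×4.18 = 37.180 + 12.078 + 110.60 = 159.85 W.
Ideal ⇒ P_in = P_out, so I_p = P_out/V_p = 159.85/120 = 1.33 A.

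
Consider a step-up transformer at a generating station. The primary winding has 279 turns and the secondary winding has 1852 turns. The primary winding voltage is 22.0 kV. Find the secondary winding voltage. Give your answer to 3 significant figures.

V_s/V_p = N_s/N_p, so V_s = 22000 × 1852/279 = 146000 V.

V_s ≈ 146000 V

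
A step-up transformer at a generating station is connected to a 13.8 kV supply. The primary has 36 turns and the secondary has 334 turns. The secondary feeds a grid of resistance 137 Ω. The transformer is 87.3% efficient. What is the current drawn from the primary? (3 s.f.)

V_s = 13800 × 334/36 = 128030 V.
I_s = V_s/R = 128030/137 = 934.55 A.
P_out = V_s I_s = 128030 × 934.55 = 1.1965×10^8 W.
P_in = P_out/η = 1.1965×10^8/0.873 = 1.3706×10^8 W.
I_p = P_in/V_p = 1.3706×10^8/13800 = 9930 A.

I_p ≈ 9930 A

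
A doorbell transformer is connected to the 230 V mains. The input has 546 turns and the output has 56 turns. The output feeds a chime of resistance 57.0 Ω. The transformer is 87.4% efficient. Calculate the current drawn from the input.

V_out = 230 × 56/546 = 23.590 V.
I_out = V_out/R = 23.590/57.0 = 0.41386 A.
P_out = V_out I_out = 23.590 × 0.41386 = 9.7627 W.
P_in = P_out/η = 9.7627/0.874 = 11.170 W.
I_in = P_in/V_in = 11.170/230 = 0.0486 A.

I_in ≈ 0.0486 A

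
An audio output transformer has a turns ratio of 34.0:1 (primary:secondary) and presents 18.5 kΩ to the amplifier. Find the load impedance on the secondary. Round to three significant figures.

Z_s = Z_p/(N_p/N_s)² = 18500/34.0² = 16.0 Ω.

Z_s ≈ 16.0 Ω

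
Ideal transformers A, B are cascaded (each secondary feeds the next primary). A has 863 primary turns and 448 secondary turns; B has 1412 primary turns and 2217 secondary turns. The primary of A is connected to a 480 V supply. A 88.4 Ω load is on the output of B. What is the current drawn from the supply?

I_supply ≈ 3.61 A

Secondary of A: V = 480.00 × 448/863 = 249.18 V.
Secondary of B: V = 249.18 × 2217/1412 = 391.24 V.
I_load = 391.24/88.4 = 4.4258 A, so P_out = 391.24 × 4.4258 = 1731.5 W.
All ideal ⇒ P_in = P_out, so I_supply = 1731.5/480 = 3.61 A.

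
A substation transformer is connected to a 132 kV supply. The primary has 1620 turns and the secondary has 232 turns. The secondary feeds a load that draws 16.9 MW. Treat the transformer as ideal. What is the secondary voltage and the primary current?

V_s = V_p × N_s/N_p = 132000 × 232/1620 = 18904 V.
I_s = P/V_s = 1.69×10^7/18904 = 894.00 A.
I_p = I_s × N_s/N_p = 894.00 × 232/1620 = 128 A.

V_s ≈ 18900 V, I_p ≈ 128 A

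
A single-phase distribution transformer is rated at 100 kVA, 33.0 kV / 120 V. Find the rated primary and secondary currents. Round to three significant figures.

I_p ≈ 3.03 A, I_s ≈ 833 A

I_p = S/V_p = 100000/33000 = 3.03 A.
I_s = S/V_s = 100000/120 = 833 A.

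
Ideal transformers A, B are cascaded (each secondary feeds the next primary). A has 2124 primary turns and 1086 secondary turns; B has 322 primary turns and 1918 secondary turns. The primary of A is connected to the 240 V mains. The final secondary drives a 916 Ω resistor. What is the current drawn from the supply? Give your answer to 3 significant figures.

After A: V = 240.00 × 1086/2124 = 122.71 V.
After B: V = 122.71 × 1918/322 = 730.94 V.
I_load = 730.94/916 = 0.79796 A, so P_out = 730.94 × 0.79796 = 583.26 W.
All ideal ⇒ P_in = P_out, so I_supply = 583.26/240 = 2.43 A.

I_supply ≈ 2.43 A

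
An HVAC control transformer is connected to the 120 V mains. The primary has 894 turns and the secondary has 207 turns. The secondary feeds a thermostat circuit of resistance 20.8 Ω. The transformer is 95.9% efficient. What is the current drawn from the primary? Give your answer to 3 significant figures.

V_s = 120 × 207/894 = 27.785 V.
I_s = V_s/R = 27.785/20.8 = 1.3358 A.
P_out = V_s I_s = 27.785 × 1.3358 = 37.116 W.
P_in = P_out/η = 37.116/0.959 = 38.703 W.
I_p = P_in/V_p = 38.703/120 = 0.323 A.

I_p ≈ 0.323 A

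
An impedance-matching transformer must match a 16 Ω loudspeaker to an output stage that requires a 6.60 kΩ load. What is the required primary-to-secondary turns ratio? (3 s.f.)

Z_p/Z_s = (N_p/N_s)², so N_p/N_s = √(6600/16) = √412 = 20.3.

N_p/N_s ≈ 20.3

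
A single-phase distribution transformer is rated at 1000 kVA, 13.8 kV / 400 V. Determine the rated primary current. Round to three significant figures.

I_p = S/V_p = 1000000/13800 = 72.5 A.

I_p ≈ 72.5 A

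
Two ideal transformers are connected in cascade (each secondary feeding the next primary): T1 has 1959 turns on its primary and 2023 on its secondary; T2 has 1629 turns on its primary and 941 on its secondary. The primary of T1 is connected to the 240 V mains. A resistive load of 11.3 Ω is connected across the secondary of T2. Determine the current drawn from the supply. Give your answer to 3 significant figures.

I_supply ≈ 7.56 A

Secondary of T1: V = 240.00 × 2023/1959 = 247.84 V.
Secondary of T2: V = 247.84 × 941/1629 = 143.17 V.
I_load = 143.17/11.3 = 12.670 A, so P_out = 143.17 × 12.670 = 1813.9 W.
All ideal ⇒ P_in = P_out, so I_supply = 1813.9/240 = 7.56 A.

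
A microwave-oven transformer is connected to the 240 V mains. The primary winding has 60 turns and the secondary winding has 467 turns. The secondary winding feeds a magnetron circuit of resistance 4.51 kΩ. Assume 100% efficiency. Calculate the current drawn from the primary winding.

I_p ≈ 3.22 A

V_s = V_p × N_s/N_p = 240 × 467/60 = 1868.0 V.
I_s = V_s/R = 1868.0/4510 = 0.41419 A.
For an ideal transformer I_p N_p = I_s N_s, so I_p = 0.41419 × 467/60 = 3.22 A.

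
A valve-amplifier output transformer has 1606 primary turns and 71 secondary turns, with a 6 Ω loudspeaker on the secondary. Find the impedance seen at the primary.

Z_p ≈ 3070 Ω

Z_p = (N_p/N_s)² × Z_s = (1606/71)² × 6 = 3070 Ω.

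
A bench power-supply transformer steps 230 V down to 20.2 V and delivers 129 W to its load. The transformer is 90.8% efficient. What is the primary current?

P_in = P_out/η = 129/0.908 = 142.07 W.
I_p = P_in/V_p = 142.07/230 = 0.618 A.

I_p ≈ 0.618 A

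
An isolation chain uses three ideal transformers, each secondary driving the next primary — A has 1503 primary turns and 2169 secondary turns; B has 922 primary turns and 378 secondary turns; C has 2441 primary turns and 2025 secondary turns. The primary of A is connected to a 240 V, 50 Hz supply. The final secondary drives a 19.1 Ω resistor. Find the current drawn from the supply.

After A: V = 240.00 × 2169/1503 = 346.35 V.
After B: V = 346.35 × 378/922 = 141.99 V.
After C: V = 141.99 × 2025/2441 = 117.80 V.
I_load = 117.80/19.1 = 6.1673 A, so P_out = 117.80 × 6.1673 = 726.48 W.
All ideal ⇒ P_in = P_out, so I_supply = 726.48/240 = 3.03 A.

I_supply ≈ 3.03 A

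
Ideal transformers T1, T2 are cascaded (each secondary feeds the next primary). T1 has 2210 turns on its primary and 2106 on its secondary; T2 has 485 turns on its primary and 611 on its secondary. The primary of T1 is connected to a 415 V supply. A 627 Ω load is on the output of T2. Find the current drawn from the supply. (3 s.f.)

After T1: V = 415.00 × 2106/2210 = 395.47 V.
After T2: V = 395.47 × 611/485 = 498.21 V.
I_load = 498.21/627 = 0.79460 A, so P_out = 498.21 × 0.79460 = 395.88 W.
All ideal ⇒ P_in = P_out, so I_supply = 395.88/415 = 0.954 A.

I_supply ≈ 0.954 A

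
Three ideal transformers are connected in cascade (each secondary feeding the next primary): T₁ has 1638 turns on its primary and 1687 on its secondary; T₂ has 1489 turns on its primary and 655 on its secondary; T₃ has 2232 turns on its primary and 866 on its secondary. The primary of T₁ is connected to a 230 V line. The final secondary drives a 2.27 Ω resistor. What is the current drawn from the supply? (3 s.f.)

Secondary of T₁: V = 230.00 × 1687/1638 = 236.88 V.
Secondary of T₂: V = 236.88 × 655/1489 = 104.20 V.
Secondary of T₃: V = 104.20 × 866/2232 = 40.430 V.
I_load = 40.430/2.27 = 17.810 A, so P_out = 40.430 × 17.810 = 720.07 W.
All ideal ⇒ P_in = P_out, so I_supply = 720.07/230 = 3.13 A.

I_supply ≈ 3.13 A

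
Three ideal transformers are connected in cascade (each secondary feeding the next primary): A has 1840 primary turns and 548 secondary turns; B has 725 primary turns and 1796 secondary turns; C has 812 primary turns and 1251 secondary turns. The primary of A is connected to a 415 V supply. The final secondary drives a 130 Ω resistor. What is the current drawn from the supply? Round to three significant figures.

Secondary of A: V = 415.00 × 548/1840 = 123.60 V.
Secondary of B: V = 123.60 × 1796/725 = 306.18 V.
Secondary of C: V = 306.18 × 1251/812 = 471.72 V.
I_load = 471.72/130 = 3.6286 A, so P_out = 471.72 × 3.6286 = 1711.7 W.
All ideal ⇒ P_in = P_out, so I_supply = 1711.7/415 = 4.12 A.

I_supply ≈ 4.12 A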